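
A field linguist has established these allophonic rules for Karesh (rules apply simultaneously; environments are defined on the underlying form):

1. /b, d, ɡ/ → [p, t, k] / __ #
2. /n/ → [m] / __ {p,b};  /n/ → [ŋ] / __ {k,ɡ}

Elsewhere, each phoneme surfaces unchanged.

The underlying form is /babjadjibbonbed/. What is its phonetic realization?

[babjadjibbombet]

/b/ — word-initial; rule 1 does not apply here → [b].
/b/ (between /a/ and /j/) fails the environment for rule 1, so it stays [b].
/d/ (between /a/ and /j/) fails the environment for rule 1, so it stays [d].
/b/ (between /i/ and /b/): rule 1 targets it, but not word-finally → unchanged [b].
/b/ (between /b/ and /o/) is in the target of rule 1 but the environment (word-finally) is not met → [b].
/n/ (between /o/ and /b/): before a labial or velar stop, so rule 2 applies → [m].
/b/ (between /n/ and /e/) is in the target of rule 1 but the environment (word-finally) is not met → [b].
/d/ (word-final): word-finally, so rule 1 applies → [t].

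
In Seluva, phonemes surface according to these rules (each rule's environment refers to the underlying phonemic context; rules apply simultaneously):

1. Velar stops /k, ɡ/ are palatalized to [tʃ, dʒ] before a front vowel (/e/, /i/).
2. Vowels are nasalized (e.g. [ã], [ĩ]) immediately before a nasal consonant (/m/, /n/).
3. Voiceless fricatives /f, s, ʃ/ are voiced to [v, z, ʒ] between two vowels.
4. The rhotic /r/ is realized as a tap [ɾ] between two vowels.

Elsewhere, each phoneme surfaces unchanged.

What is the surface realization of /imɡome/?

[ĩmɡõme]

Rule 2 applies to /i/ (word-initial: before a nasal consonant) → [ĩ].
/m/ (between /i/ and /ɡ/) is unaffected → [m].
/ɡ/ (between /m/ and /o/): rule 1 targets it, but not before a front vowel → unchanged [ɡ].
Rule 2 applies to /o/ (between /ɡ/ and /m/: before a nasal consonant) → [õ].
/m/ stays [m].
/e/ — word-final; rule 2 does not apply here → [e].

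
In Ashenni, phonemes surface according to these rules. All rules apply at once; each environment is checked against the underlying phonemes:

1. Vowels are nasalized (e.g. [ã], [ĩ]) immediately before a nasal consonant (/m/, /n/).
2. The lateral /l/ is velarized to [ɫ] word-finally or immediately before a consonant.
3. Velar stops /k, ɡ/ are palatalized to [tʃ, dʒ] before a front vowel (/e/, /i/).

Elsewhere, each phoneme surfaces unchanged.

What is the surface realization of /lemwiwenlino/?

[lẽmwiwẽnlĩno]

/l/ (word-initial) is in the target of rule 2 but the environment (word-finally or immediately before a consonant) is not met → [l].
/e/ — between /l/ and /m/, before a nasal consonant — surfaces as [ẽ] (rule 1).
/m/ stays [m].
/w/ stays [w].
/i/ — between /w/ and /w/; rule 1 does not apply here → [i].
/w/ (between /i/ and /e/) is unaffected → [w].
/e/ meets the environment for rule 1 (before a nasal consonant) → [ẽ].
/n/ — not in any rule's target class → [n].
/l/ (between /n/ and /i/) is in the target of rule 2 but the environment (word-finally or immediately before a consonant) is not met → [l].
/i/ (between /l/ and /n/): before a nasal consonant, so rule 1 applies → [ĩ].
/n/ (between /i/ and /o/) is unaffected → [n].
/o/ — word-final; rule 1 does not apply here → [o].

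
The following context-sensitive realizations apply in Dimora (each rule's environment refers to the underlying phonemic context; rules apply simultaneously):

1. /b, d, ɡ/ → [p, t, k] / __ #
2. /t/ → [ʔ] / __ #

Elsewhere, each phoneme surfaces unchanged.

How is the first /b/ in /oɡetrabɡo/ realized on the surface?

/b/ (between /a/ and /ɡ/): rule 1 targets it, but not word-finally → unchanged [b].

[b]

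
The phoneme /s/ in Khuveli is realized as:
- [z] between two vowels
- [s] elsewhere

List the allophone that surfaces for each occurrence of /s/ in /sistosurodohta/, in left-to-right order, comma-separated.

[s], [s], [z]

Occurrence 1 (position 1): no conditioning environment matches → elsewhere allophone [s].
Occurrence 2 (position 3): no conditioning environment matches → elsewhere allophone [s].
Occurrence 3 (position 6): between two vowels → [z].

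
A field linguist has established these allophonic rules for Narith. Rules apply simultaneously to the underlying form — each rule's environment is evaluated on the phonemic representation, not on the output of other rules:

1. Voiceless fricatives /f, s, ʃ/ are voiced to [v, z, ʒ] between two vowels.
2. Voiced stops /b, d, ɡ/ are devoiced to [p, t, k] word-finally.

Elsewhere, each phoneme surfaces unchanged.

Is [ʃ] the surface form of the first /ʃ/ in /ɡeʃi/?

Rule 1 applies to /ʃ/ (between /e/ and /i/: between two vowels) → [ʒ].
The actual realization is [ʒ], not [ʃ].

No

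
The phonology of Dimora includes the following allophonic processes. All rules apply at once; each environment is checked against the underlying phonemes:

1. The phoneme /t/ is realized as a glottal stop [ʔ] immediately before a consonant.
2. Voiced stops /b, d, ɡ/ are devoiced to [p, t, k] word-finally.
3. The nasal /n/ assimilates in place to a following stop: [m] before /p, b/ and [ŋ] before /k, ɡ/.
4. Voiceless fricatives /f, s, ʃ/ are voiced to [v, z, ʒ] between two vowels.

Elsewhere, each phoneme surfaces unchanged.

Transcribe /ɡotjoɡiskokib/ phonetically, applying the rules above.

/ɡ/ (word-initial) fails the environment for rule 2, so it stays [ɡ].
/o/ (between /ɡ/ and /t/): no rule targets it → [o].
/t/ (between /o/ and /j/) occurs immediately before a consonant → [ʔ] by rule 1.
/j/ stays [j].
/o/ (between /j/ and /ɡ/): no rule targets it → [o].
/ɡ/ (between /o/ and /i/) fails the environment for rule 2, so it stays [ɡ].
/i/ (between /ɡ/ and /s/): no rule targets it → [i].
/s/ — between /i/ and /k/; rule 4 does not apply here → [s].
/k/ — not in any rule's target class → [k].
/o/ — not in any rule's target class → [o].
/k/ (between /o/ and /i/): no rule targets it → [k].
/i/ — not in any rule's target class → [i].
/b/ (word-final): word-finally, so rule 2 applies → [p].

[ɡoʔjoɡiskokip]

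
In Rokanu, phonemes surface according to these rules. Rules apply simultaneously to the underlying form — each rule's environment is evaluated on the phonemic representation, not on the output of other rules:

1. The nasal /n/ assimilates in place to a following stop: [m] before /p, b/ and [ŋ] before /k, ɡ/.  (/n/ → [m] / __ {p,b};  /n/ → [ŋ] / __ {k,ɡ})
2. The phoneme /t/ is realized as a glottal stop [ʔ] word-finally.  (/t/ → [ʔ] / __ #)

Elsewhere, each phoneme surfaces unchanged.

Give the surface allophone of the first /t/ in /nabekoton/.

/t/ (between /o/ and /o/) fails the environment for rule 2, so it stays [t].

[t]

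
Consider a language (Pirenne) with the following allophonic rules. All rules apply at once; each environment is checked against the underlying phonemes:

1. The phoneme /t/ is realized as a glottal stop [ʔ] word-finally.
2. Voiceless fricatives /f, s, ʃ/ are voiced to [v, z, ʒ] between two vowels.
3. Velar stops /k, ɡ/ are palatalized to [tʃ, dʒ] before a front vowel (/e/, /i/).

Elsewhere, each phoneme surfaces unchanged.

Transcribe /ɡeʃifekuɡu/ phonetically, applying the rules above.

[dʒeʒivekuɡu]

/ɡ/ (word-initial) occurs before a front vowel → [dʒ] by rule 3.
Rule 2 applies to /ʃ/ (between /e/ and /i/: between two vowels) → [ʒ].
/f/ — between /i/ and /e/, between two vowels — surfaces as [v] (rule 2).
/k/ (between /e/ and /u/): rule 3 targets it, but not before a front vowel → unchanged [k].
/ɡ/ (between /u/ and /u/): rule 3 targets it, but not before a front vowel → unchanged [ɡ].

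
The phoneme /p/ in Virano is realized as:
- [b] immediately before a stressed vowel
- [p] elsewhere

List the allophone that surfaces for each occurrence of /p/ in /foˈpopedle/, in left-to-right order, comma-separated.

Occurrence 1 (position 3): immediately before a stressed vowel → [b].
Occurrence 2 (position 5): no conditioning environment matches → elsewhere allophone [p].

[b], [p]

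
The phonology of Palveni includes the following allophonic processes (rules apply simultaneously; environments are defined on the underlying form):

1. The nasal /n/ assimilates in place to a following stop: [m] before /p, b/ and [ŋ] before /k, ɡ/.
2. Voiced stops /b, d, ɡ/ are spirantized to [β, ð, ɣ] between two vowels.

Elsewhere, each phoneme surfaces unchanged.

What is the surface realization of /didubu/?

[diðuβu]

/d/ (word-initial): rule 2 targets it, but not between two vowels → unchanged [d].
/i/ — not in any rule's target class → [i].
/d/ (between /i/ and /u/) occurs between two vowels → [ð] by rule 2.
/u/ stays [u].
Rule 2 applies to /b/ (between /u/ and /u/: between two vowels) → [β].
/u/ (word-final) is unaffected → [u].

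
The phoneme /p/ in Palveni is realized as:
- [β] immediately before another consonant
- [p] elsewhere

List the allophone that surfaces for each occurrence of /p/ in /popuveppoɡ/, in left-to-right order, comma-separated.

Occurrence 1 (position 1): no conditioning environment matches → elsewhere allophone [p].
Occurrence 2 (position 3): no conditioning environment matches → elsewhere allophone [p].
Occurrence 3 (position 7): immediately before another consonant → [β].
Occurrence 4 (position 8): no conditioning environment matches → elsewhere allophone [p].

[p], [p], [β], [p]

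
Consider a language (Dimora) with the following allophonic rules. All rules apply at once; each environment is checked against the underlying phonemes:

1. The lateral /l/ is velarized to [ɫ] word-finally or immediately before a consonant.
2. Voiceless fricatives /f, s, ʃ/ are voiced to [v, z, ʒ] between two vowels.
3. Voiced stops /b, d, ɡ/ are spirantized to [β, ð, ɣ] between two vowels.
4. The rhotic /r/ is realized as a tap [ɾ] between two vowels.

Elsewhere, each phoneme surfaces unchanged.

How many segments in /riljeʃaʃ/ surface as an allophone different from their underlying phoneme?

Segments that undergo a rule: /l/ → [ɫ] (rule 1); /ʃ/ → [ʒ] (rule 2).
All other segments surface unchanged.

2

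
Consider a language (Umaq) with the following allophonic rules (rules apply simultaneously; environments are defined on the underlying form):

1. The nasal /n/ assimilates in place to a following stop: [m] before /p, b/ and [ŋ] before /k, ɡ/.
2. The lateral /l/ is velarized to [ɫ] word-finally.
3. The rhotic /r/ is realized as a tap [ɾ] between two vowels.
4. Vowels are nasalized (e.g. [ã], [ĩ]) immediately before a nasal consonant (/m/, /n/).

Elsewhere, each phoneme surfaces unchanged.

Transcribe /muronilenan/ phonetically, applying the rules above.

[muɾõnilẽnãn]

/m/ (word-initial) is unaffected → [m].
/u/ (between /m/ and /r/): rule 4 targets it, but not before a nasal consonant → unchanged [u].
/r/ (between /u/ and /o/) occurs between two vowels → [ɾ] by rule 3.
/o/ (between /r/ and /n/): before a nasal consonant, so rule 4 applies → [õ].
/n/ (between /o/ and /i/): rule 1 targets it, but not before a labial or velar stop → unchanged [n].
/i/ (between /n/ and /l/) is in the target of rule 4 but the environment (before a nasal consonant) is not met → [i].
/l/ — between /i/ and /e/; rule 2 does not apply here → [l].
/e/ meets the environment for rule 4 (before a nasal consonant) → [ẽ].
/n/ (between /e/ and /a/) fails the environment for rule 1, so it stays [n].
Rule 4 applies to /a/ (between /n/ and /n/: before a nasal consonant) → [ã].
/n/ (word-final): rule 1 targets it, but not before a labial or velar stop → unchanged [n].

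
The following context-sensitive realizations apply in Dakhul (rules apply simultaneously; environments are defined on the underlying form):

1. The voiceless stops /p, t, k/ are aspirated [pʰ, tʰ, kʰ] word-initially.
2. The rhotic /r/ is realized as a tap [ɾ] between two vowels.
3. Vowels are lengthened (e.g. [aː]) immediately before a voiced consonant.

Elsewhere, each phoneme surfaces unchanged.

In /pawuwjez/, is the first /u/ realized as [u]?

Rule 3 applies to /u/ (between /w/ and /w/: before a voiced consonant) → [uː].
The actual realization is [uː], not [u].

No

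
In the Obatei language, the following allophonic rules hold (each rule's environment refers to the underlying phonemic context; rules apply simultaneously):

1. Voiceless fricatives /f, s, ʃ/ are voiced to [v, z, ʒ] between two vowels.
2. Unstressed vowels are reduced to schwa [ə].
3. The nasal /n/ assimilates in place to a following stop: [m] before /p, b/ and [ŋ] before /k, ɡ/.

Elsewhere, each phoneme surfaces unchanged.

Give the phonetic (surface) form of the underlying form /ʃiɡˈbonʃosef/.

/ʃ/ (word-initial): rule 1 targets it, but not between two vowels → unchanged [ʃ].
/i/ meets the environment for rule 2 (in an unstressed syllable) → [ə].
/ɡ/ stays [ɡ].
/b/ (between /ɡ/ and /o/): no rule targets it → [b].
/o/ (between /b/ and /n/) fails the environment for rule 2, so it stays [o].
/n/ — between /o/ and /ʃ/; rule 3 does not apply here → [n].
/ʃ/ — between /n/ and /o/; rule 1 does not apply here → [ʃ].
/o/ (between /ʃ/ and /s/) occurs in an unstressed syllable → [ə] by rule 2.
/s/ meets the environment for rule 1 (between two vowels) → [z].
/e/ — between /s/ and /f/, in an unstressed syllable — surfaces as [ə] (rule 2).
/f/ (word-final) is in the target of rule 1 but the environment (between two vowels) is not met → [f].

[ʃəɡˈbonʃəzəf]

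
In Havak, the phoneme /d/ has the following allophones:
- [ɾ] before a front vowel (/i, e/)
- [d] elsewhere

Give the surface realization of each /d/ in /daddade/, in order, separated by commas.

Occurrence 1 (position 1): no conditioning environment matches → elsewhere allophone [d].
Occurrence 2 (position 3): no conditioning environment matches → elsewhere allophone [d].
Occurrence 3 (position 4): no conditioning environment matches → elsewhere allophone [d].
Occurrence 4 (position 6): before a front vowel (/i, e/) → [ɾ].

[d], [d], [d], [ɾ]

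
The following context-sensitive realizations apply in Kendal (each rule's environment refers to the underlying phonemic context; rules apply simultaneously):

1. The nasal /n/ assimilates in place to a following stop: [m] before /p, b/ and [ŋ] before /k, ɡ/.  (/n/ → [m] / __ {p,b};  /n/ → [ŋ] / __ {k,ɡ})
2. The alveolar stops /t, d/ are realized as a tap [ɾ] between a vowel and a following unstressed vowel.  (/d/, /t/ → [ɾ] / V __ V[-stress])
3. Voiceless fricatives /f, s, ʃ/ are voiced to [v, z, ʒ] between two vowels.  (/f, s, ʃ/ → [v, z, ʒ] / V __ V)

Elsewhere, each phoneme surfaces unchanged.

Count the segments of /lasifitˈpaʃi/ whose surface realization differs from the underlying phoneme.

3

Segments that undergo a rule: /s/ → [z] (rule 3); /f/ → [v] (rule 3); /ʃ/ → [ʒ] (rule 3).
All other segments surface unchanged.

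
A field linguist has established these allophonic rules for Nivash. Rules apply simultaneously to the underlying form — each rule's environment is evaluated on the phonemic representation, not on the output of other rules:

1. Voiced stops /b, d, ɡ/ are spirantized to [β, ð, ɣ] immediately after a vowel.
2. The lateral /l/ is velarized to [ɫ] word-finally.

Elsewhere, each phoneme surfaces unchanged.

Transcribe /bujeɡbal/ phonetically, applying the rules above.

/b/ (word-initial) is in the target of rule 1 but the environment (immediately after a vowel) is not met → [b].
/u/ (between /b/ and /j/) is unaffected → [u].
/j/ (between /u/ and /e/): no rule targets it → [j].
/e/ (between /j/ and /ɡ/) is unaffected → [e].
/ɡ/ (between /e/ and /b/) occurs immediately after a vowel → [ɣ] by rule 1.
/b/ (between /ɡ/ and /a/) fails the environment for rule 1, so it stays [b].
/a/ — not in any rule's target class → [a].
/l/ meets the environment for rule 2 (word-finally) → [ɫ].

[bujeɣbaɫ]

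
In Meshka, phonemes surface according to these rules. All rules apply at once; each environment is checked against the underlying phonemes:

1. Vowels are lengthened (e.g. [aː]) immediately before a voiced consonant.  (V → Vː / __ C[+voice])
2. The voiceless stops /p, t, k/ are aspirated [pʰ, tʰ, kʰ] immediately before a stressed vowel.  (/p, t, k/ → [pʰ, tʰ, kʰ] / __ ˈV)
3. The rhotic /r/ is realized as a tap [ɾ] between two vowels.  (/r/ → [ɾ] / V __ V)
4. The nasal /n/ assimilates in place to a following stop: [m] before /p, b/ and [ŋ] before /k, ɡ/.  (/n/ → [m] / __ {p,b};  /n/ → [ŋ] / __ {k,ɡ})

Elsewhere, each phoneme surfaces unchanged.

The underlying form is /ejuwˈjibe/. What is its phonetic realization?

[eːjuːwˈjiːbe]

/e/ (word-initial) occurs before a voiced consonant → [eː] by rule 1.
/u/ (between /j/ and /w/): before a voiced consonant, so rule 1 applies → [uː].
Rule 1 applies to /i/ (between /j/ and /b/: before a voiced consonant) → [iː].
/e/ (word-final) fails the environment for rule 1, so it stays [e].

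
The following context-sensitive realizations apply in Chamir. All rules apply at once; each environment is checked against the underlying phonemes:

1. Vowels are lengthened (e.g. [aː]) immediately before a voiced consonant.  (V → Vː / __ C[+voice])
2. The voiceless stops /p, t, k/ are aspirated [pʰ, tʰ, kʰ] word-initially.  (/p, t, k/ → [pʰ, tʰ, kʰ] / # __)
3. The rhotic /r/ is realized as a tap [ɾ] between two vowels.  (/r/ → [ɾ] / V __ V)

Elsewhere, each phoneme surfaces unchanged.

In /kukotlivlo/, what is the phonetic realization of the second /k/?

[k]

/k/ (between /u/ and /o/): rule 2 targets it, but not word-initially → unchanged [k].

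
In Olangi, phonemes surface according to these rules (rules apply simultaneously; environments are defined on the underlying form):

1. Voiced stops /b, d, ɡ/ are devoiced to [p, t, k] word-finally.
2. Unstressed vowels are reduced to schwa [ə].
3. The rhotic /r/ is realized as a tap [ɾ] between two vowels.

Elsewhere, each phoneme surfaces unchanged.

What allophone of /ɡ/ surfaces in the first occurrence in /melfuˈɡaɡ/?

[ɡ]

/ɡ/ (between /u/ and /a/): rule 1 targets it, but not word-finally → unchanged [ɡ].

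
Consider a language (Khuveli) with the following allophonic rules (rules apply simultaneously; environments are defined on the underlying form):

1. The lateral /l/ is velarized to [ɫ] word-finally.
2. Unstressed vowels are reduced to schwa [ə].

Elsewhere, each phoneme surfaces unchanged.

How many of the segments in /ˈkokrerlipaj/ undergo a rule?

Segments that undergo a rule: /e/ → [ə] (rule 2); /i/ → [ə] (rule 2); /a/ → [ə] (rule 2).
All other segments surface unchanged.

3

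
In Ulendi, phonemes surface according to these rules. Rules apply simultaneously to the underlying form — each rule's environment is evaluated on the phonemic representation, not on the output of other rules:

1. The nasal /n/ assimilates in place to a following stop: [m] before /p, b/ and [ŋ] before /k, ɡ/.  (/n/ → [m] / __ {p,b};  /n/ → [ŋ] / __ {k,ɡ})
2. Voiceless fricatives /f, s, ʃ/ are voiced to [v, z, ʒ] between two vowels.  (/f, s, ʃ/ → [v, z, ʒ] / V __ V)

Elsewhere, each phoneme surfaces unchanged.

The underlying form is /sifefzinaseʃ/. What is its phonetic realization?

/s/ (word-initial) fails the environment for rule 2, so it stays [s].
/f/ (between /i/ and /e/) occurs between two vowels → [v] by rule 2.
/f/ (between /e/ and /z/): rule 2 targets it, but not between two vowels → unchanged [f].
/n/ (between /i/ and /a/) fails the environment for rule 1, so it stays [n].
Rule 2 applies to /s/ (between /a/ and /e/: between two vowels) → [z].
/ʃ/ (word-final): rule 2 targets it, but not between two vowels → unchanged [ʃ].

[sivefzinazeʃ]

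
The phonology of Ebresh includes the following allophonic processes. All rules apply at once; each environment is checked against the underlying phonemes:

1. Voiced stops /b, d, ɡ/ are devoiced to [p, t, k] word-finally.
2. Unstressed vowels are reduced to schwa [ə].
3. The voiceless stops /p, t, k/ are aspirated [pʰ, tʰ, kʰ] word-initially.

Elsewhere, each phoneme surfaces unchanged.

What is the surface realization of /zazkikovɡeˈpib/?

/a/ (between /z/ and /z/) occurs in an unstressed syllable → [ə] by rule 2.
/k/ — between /z/ and /i/; rule 3 does not apply here → [k].
/i/ — between /k/ and /k/, in an unstressed syllable — surfaces as [ə] (rule 2).
/k/ (between /i/ and /o/): rule 3 targets it, but not word-initially → unchanged [k].
Rule 2 applies to /o/ (between /k/ and /v/: in an unstressed syllable) → [ə].
/ɡ/ (between /v/ and /e/) is in the target of rule 1 but the environment (word-finally) is not met → [ɡ].
Rule 2 applies to /e/ (between /ɡ/ and /p/: in an unstressed syllable) → [ə].
/p/ (between /e/ and /i/) is in the target of rule 3 but the environment (word-initially) is not met → [p].
/i/ — between /p/ and /b/; rule 2 does not apply here → [i].
/b/ — word-final, word-finally — surfaces as [p] (rule 1).

[zəzkəkəvɡəˈpip]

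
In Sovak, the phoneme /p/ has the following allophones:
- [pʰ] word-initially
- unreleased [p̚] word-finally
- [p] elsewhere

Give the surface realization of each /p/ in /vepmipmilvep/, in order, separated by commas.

Occurrence 1 (position 3): no conditioning environment matches → elsewhere allophone [p].
Occurrence 2 (position 6): no conditioning environment matches → elsewhere allophone [p].
Occurrence 3 (position 12): word-finally → [p̚].

[p], [p], [p̚]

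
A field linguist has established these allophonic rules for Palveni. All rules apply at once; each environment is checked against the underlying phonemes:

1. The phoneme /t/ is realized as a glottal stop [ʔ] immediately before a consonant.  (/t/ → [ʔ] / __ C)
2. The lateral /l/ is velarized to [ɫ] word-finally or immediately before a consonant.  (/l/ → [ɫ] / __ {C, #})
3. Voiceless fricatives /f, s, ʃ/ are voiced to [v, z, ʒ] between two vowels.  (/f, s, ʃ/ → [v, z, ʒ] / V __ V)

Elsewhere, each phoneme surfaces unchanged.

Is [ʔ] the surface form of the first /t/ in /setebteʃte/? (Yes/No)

/t/ (between /e/ and /e/) is in the target of rule 1 but the environment (immediately before a consonant) is not met → [t].
The actual realization is [t], not [ʔ].

No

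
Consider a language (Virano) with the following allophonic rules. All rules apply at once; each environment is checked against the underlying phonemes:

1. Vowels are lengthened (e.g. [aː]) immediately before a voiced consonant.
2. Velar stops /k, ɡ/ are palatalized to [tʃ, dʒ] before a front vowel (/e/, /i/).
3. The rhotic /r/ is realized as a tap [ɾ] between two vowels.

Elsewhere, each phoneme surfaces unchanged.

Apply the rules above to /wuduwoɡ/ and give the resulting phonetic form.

Rule 1 applies to /u/ (between /w/ and /d/: before a voiced consonant) → [uː].
/u/ (between /d/ and /w/) occurs before a voiced consonant → [uː] by rule 1.
/o/ meets the environment for rule 1 (before a voiced consonant) → [oː].
/ɡ/ — word-final; rule 2 does not apply here → [ɡ].

[wuːduːwoːɡ]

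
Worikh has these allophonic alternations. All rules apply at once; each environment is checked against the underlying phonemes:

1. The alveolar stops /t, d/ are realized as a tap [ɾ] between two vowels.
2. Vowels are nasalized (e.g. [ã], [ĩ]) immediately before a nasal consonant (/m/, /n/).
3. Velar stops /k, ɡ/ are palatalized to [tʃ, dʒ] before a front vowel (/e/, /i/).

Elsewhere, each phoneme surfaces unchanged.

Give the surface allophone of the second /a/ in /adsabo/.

/a/ (between /s/ and /b/) is in the target of rule 2 but the environment (before a nasal consonant) is not met → [a].

[a]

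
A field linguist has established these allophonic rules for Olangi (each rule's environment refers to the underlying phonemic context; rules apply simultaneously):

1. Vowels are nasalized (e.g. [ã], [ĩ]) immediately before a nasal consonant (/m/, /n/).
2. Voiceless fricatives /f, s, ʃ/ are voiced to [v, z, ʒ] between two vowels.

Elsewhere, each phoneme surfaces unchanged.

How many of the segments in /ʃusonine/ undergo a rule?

3

Segments that undergo a rule: /s/ → [z] (rule 2); /o/ → [õ] (rule 1); /i/ → [ĩ] (rule 1).
All other segments surface unchanged.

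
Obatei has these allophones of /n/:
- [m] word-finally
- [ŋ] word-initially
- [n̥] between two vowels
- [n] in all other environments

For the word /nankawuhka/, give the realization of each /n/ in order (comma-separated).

Occurrence 1 (position 1): word-initially → [ŋ].
Occurrence 2 (position 3): no conditioning environment matches → elsewhere allophone [n].

[ŋ], [n]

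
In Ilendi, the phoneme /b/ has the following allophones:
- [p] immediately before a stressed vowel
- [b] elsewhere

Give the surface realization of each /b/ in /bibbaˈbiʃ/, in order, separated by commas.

Occurrence 1 (position 1): no conditioning environment matches → elsewhere allophone [b].
Occurrence 2 (position 3): no conditioning environment matches → elsewhere allophone [b].
Occurrence 3 (position 4): no conditioning environment matches → elsewhere allophone [b].
Occurrence 4 (position 6): immediately before a stressed vowel → [p].

[b], [b], [b], [p]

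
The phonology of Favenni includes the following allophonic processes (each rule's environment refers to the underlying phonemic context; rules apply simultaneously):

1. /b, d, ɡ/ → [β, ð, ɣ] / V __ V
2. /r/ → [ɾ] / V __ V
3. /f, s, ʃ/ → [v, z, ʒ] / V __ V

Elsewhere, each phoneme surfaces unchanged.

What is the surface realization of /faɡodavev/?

/f/ — word-initial; rule 3 does not apply here → [f].
/a/ stays [a].
/ɡ/ (between /a/ and /o/): between two vowels, so rule 1 applies → [ɣ].
/o/ (between /ɡ/ and /d/): no rule targets it → [o].
Rule 1 applies to /d/ (between /o/ and /a/: between two vowels) → [ð].
/a/ (between /d/ and /v/) is unaffected → [a].
/v/ (between /a/ and /e/) is unaffected → [v].
/e/ — not in any rule's target class → [e].
/v/ stays [v].

[faɣoðavev]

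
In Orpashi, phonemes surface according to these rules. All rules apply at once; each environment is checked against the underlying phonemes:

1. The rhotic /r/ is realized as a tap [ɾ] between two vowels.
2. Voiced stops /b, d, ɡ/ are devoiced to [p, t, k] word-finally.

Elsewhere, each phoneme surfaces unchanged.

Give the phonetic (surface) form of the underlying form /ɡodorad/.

[ɡodoɾat]

/ɡ/ (word-initial): rule 2 targets it, but not word-finally → unchanged [ɡ].
/d/ (between /o/ and /o/): rule 2 targets it, but not word-finally → unchanged [d].
/r/ (between /o/ and /a/) occurs between two vowels → [ɾ] by rule 1.
/d/ meets the environment for rule 2 (word-finally) → [t].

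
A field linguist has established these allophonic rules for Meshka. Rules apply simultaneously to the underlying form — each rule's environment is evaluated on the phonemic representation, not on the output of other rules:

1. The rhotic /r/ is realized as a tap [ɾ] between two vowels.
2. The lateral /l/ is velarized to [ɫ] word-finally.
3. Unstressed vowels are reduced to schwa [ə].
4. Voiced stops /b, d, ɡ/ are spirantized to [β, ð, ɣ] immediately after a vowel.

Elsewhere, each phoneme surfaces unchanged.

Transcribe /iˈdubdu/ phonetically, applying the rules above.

[əˈðuβdə]

/i/ — word-initial, in an unstressed syllable — surfaces as [ə] (rule 3).
/d/ (between /i/ and /u/): immediately after a vowel, so rule 4 applies → [ð].
/u/ (between /d/ and /b/): rule 3 targets it, but not in an unstressed syllable → unchanged [u].
/b/ (between /u/ and /d/) occurs immediately after a vowel → [β] by rule 4.
/d/ (between /b/ and /u/) fails the environment for rule 4, so it stays [d].
Rule 3 applies to /u/ (word-final: in an unstressed syllable) → [ə].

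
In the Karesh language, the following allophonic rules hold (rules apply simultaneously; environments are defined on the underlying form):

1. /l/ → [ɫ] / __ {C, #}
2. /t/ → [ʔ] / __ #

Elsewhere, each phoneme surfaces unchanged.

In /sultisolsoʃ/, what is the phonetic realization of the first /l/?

/l/ (between /u/ and /t/) occurs word-finally or immediately before a consonant → [ɫ] by rule 1.

[ɫ]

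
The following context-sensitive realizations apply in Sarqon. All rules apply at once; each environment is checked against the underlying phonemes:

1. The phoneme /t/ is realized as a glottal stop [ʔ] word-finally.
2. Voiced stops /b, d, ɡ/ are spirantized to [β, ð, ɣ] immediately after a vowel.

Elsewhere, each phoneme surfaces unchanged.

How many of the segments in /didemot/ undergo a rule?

2

Segments that undergo a rule: /d/ → [ð] (rule 2); /t/ → [ʔ] (rule 1).
All other segments surface unchanged.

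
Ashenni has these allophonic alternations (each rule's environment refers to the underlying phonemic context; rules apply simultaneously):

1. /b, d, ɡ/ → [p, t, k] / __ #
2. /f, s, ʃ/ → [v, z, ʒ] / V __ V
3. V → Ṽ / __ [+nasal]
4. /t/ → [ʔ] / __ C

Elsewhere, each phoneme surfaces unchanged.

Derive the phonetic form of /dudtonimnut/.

[dudtõnĩmnut]

/d/ (word-initial) is in the target of rule 1 but the environment (word-finally) is not met → [d].
/u/ (between /d/ and /d/) fails the environment for rule 3, so it stays [u].
/d/ (between /u/ and /t/) fails the environment for rule 1, so it stays [d].
/t/ — between /d/ and /o/; rule 4 does not apply here → [t].
Rule 3 applies to /o/ (between /t/ and /n/: before a nasal consonant) → [õ].
/n/ (between /o/ and /i/): no rule targets it → [n].
/i/ meets the environment for rule 3 (before a nasal consonant) → [ĩ].
/m/ (between /i/ and /n/): no rule targets it → [m].
/n/ (between /m/ and /u/): no rule targets it → [n].
/u/ (between /n/ and /t/): rule 3 targets it, but not before a nasal consonant → unchanged [u].
/t/ (word-final): rule 4 targets it, but not immediately before a consonant → unchanged [t].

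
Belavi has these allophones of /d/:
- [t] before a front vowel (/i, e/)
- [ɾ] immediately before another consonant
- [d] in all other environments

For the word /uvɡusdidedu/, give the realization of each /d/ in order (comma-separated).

Occurrence 1 (position 6): before a front vowel (/i, e/) → [t].
Occurrence 2 (position 8): before a front vowel (/i, e/) → [t].
Occurrence 3 (position 10): no conditioning environment matches → elsewhere allophone [d].

[t], [t], [d]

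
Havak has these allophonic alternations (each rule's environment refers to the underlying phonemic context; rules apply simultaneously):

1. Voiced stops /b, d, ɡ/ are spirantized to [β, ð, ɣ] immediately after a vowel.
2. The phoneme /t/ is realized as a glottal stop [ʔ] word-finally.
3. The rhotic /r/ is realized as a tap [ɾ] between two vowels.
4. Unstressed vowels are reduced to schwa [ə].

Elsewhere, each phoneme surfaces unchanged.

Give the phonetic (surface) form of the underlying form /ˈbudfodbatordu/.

[ˈbuðfəðbətərdə]

/b/ (word-initial) fails the environment for rule 1, so it stays [b].
/u/ (between /b/ and /d/) is in the target of rule 4 but the environment (in an unstressed syllable) is not met → [u].
/d/ meets the environment for rule 1 (immediately after a vowel) → [ð].
/f/ stays [f].
/o/ (between /f/ and /d/) occurs in an unstressed syllable → [ə] by rule 4.
/d/ (between /o/ and /b/) occurs immediately after a vowel → [ð] by rule 1.
/b/ (between /d/ and /a/): rule 1 targets it, but not immediately after a vowel → unchanged [b].
/a/ (between /b/ and /t/): in an unstressed syllable, so rule 4 applies → [ə].
/t/ (between /a/ and /o/): rule 2 targets it, but not word-finally → unchanged [t].
/o/ meets the environment for rule 4 (in an unstressed syllable) → [ə].
/r/ — between /o/ and /d/; rule 3 does not apply here → [r].
/d/ (between /r/ and /u/) is in the target of rule 1 but the environment (immediately after a vowel) is not met → [d].
/u/ (word-final): in an unstressed syllable, so rule 4 applies → [ə].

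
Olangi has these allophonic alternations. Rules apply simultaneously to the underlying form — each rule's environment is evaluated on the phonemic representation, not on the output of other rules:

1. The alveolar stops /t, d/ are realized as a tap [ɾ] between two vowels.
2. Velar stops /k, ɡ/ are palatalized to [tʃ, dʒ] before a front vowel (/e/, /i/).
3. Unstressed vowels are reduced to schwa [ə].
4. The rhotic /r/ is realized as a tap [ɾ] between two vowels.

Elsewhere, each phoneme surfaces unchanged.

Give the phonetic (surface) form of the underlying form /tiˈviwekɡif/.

[təˈviwəkdʒəf]

/t/ — word-initial; rule 1 does not apply here → [t].
/i/ (between /t/ and /v/): in an unstressed syllable, so rule 3 applies → [ə].
/v/ (between /i/ and /i/) is unaffected → [v].
/i/ (between /v/ and /w/): rule 3 targets it, but not in an unstressed syllable → unchanged [i].
/w/ — not in any rule's target class → [w].
/e/ (between /w/ and /k/): in an unstressed syllable, so rule 3 applies → [ə].
/k/ — between /e/ and /ɡ/; rule 2 does not apply here → [k].
/ɡ/ — between /k/ and /i/, before a front vowel — surfaces as [dʒ] (rule 2).
/i/ (between /ɡ/ and /f/): in an unstressed syllable, so rule 3 applies → [ə].
/f/ stays [f].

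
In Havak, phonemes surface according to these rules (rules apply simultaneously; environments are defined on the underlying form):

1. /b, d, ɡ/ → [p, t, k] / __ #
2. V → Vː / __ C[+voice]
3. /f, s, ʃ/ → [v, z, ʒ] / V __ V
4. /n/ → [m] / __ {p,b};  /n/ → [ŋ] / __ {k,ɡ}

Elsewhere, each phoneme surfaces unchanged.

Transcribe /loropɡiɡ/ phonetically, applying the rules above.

/l/ stays [l].
/o/ — between /l/ and /r/, before a voiced consonant — surfaces as [oː] (rule 2).
/r/ (between /o/ and /o/): no rule targets it → [r].
/o/ (between /r/ and /p/) is in the target of rule 2 but the environment (before a voiced consonant) is not met → [o].
/p/ (between /o/ and /ɡ/) is unaffected → [p].
/ɡ/ (between /p/ and /i/) is in the target of rule 1 but the environment (word-finally) is not met → [ɡ].
/i/ (between /ɡ/ and /ɡ/): before a voiced consonant, so rule 2 applies → [iː].
/ɡ/ (word-final): word-finally, so rule 1 applies → [k].

[loːropɡiːk]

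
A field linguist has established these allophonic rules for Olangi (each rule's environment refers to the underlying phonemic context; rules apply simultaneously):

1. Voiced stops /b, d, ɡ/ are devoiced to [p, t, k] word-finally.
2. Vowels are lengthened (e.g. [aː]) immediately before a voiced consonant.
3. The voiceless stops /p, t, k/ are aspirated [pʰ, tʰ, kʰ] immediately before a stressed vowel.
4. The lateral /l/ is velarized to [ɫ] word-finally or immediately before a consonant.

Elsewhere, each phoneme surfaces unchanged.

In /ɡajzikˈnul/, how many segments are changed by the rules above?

Segments that undergo a rule: /a/ → [aː] (rule 2); /u/ → [uː] (rule 2); /l/ → [ɫ] (rule 4).
All other segments surface unchanged.

3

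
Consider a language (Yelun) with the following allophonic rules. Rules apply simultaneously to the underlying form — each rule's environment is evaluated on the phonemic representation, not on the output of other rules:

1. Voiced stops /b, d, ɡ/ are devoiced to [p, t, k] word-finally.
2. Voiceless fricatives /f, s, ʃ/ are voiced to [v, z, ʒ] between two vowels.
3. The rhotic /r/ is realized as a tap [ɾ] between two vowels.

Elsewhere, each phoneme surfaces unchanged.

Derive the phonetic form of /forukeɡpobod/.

/f/ — word-initial; rule 2 does not apply here → [f].
/o/ (between /f/ and /r/): no rule targets it → [o].
/r/ (between /o/ and /u/): between two vowels, so rule 3 applies → [ɾ].
/u/ (between /r/ and /k/): no rule targets it → [u].
/k/ — not in any rule's target class → [k].
/e/ stays [e].
/ɡ/ — between /e/ and /p/; rule 1 does not apply here → [ɡ].
/p/ — not in any rule's target class → [p].
/o/ (between /p/ and /b/) is unaffected → [o].
/b/ (between /o/ and /o/) is in the target of rule 1 but the environment (word-finally) is not met → [b].
/o/ (between /b/ and /d/) is unaffected → [o].
/d/ meets the environment for rule 1 (word-finally) → [t].

[foɾukeɡpobot]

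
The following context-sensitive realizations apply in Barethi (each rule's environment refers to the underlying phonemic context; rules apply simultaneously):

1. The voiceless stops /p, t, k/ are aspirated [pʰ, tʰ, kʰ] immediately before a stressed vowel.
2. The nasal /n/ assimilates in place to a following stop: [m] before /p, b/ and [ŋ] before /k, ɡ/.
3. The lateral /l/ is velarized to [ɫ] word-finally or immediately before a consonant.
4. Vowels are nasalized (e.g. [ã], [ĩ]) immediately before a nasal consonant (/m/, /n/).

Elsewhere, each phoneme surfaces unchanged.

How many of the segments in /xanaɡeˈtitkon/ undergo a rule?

Segments that undergo a rule: /a/ → [ã] (rule 4); /t/ → [tʰ] (rule 1); /o/ → [õ] (rule 4).
All other segments surface unchanged.

3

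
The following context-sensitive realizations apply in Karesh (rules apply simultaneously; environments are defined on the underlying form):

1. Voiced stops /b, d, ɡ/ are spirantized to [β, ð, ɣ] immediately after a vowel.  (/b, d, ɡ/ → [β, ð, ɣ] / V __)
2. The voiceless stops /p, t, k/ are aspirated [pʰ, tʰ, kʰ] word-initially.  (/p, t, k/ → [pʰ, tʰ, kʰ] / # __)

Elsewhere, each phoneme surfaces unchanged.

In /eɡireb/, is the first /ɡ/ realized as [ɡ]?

No

Rule 1 applies to /ɡ/ (between /e/ and /i/: immediately after a vowel) → [ɣ].
The actual realization is [ɣ], not [ɡ].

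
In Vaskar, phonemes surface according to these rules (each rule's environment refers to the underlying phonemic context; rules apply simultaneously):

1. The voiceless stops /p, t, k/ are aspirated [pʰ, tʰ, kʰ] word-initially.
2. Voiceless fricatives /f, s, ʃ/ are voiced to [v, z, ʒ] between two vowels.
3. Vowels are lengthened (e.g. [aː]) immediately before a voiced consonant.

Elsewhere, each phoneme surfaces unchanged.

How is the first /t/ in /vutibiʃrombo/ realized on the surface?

[t]

/t/ (between /u/ and /i/): rule 1 targets it, but not word-initially → unchanged [t].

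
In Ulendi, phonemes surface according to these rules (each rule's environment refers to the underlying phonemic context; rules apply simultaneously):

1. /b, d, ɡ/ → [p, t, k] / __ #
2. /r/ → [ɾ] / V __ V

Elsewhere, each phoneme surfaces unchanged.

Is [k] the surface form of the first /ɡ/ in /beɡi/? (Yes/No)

No

/ɡ/ (between /e/ and /i/) fails the environment for rule 1, so it stays [ɡ].
The actual realization is [ɡ], not [k].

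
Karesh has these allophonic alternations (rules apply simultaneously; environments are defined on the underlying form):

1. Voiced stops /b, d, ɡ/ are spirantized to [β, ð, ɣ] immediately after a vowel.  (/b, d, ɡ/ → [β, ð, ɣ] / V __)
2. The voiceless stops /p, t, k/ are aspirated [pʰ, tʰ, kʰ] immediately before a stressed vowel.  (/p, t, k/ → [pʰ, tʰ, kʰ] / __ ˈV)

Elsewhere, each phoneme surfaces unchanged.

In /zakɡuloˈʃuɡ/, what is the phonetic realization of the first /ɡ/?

[ɡ]

/ɡ/ — between /k/ and /u/; rule 1 does not apply here → [ɡ].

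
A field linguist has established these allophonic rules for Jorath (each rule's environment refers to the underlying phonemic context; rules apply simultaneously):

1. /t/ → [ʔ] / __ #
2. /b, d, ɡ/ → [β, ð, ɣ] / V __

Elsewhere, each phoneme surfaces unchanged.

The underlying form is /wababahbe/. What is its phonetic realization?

/w/ (word-initial): no rule targets it → [w].
/a/ — not in any rule's target class → [a].
/b/ meets the environment for rule 2 (immediately after a vowel) → [β].
/a/ stays [a].
/b/ — between /a/ and /a/, immediately after a vowel — surfaces as [β] (rule 2).
/a/ stays [a].
/h/ (between /a/ and /b/): no rule targets it → [h].
/b/ (between /h/ and /e/): rule 2 targets it, but not immediately after a vowel → unchanged [b].
/e/ (word-final): no rule targets it → [e].

[waβaβahbe]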